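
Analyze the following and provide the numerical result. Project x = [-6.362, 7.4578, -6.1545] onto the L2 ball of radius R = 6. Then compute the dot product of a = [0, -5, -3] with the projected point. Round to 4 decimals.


Step 1: Compute ||x|| (intermediates to 6 decimals).
||x|| = sqrt((-6.362)^2 + 7.4578^2 + (-6.1545)^2) = 11.574614
Step 2: Project.
Since ||x|| > R, scale = R/||x|| = 6/11.574614 = 0.518376, proj(x) = scale * x
proj(x) = [-3.297908, 3.865945, -3.190345]
Step 3: Dot product.
a^T * proj(x) = 0*(-3.297908) - 5*3.865945 - 3*(-3.190345) = -9.7587


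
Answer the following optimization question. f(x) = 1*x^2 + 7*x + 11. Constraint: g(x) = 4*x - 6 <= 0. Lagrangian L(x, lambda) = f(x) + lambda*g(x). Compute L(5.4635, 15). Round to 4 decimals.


Step 1: Evaluate f(x).
f(5.4635) = 1*5.4635^2 + 7*5.4635 + 11 = 79.0943
Step 2: Evaluate g(x).
g(5.4635) = 4*5.4635 - 6 = 15.854
Step 3: Compute Lagrangian.
L = 79.0943 + 15*15.854 = 316.9043


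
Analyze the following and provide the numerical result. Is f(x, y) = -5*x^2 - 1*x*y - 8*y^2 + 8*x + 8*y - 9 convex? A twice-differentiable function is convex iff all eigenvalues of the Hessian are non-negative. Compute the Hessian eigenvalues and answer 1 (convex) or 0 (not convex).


The Hessian of f(x,y) = -5*x^2 - 1*x*y - 8*y^2 + 8*x + 8*y - 9 is:
H = [[-10, -1], [-1, -16]]
Trace = -10 - 16 = -26
Determinant = -10*-16 - (-1)^2 = 159
Discriminant = (-26)^2 - 4*159 = 40.0
Eigenvalues: lambda_1 = -16.1623, lambda_2 = -9.8377
The function is not convex.

0


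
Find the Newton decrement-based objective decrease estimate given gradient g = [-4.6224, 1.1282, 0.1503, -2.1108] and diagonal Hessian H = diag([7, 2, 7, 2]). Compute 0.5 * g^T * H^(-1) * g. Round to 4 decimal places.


Step 1: H is diagonal, so H^(-1) * g = [-0.6603, 0.5641, 0.0215, -1.0554].
Step 2: g^T H^(-1) g = sum_i g_i^2 / H_ii
  = (-4.6224)^2/7 + (1.1282)^2/2 + (0.1503)^2/7 + (-2.1108)^2/2
  = 3.0524 + 0.6364 + 0.0032 + 2.2277 = 5.9198
Step 3: Objective decrease = 0.5 * g^T H^(-1) g = 2.9599


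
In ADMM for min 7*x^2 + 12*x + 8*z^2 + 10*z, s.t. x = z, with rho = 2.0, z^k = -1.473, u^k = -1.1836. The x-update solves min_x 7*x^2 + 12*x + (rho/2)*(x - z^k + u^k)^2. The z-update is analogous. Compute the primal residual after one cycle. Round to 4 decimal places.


ADMM iteration with rho = 2.0, z^k = -1.473, u^k = -1.1836
Step 1: x-update.
Minimize 7*x^2 + 12*x + (2.0/2)*(x + 1.473 - 1.1836)^2
FOC: (2*7 + 2.0)*x = -12 + 2.0*(-1.473 + 1.1836)
x^{k+1} = -0.7862
Step 2: z-update.
Minimize 8*z^2 + 10*z + (2.0/2)*(-0.7862 - z - 1.1836)^2
FOC: (2*8 + 2.0)*z = -10 + 2.0*(-0.7862 - 1.1836)
z^{k+1} = -0.7744
Step 3: u-update.
u^{k+1} = -1.1836 - 0.7862 + 0.7744 = -1.1954
Step 4: Primal residual = |-0.7862 + 0.7744| = 0.0118


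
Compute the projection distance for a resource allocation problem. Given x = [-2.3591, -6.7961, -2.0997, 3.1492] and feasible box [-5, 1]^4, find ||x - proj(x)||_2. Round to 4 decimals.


Project each component onto [-5, 1].
clip(-2.3591) = -2.3591, clip(-6.7961) = -5.0, clip(-2.0997) = -2.0997, clip(3.1492) = 1.0
Projection = [-2.3591, -5.0, -2.0997, 1.0]
Squared diffs: [0.0, 3.226, 0.0, 4.6191]
Distance = sqrt(7.8451) = 2.8009


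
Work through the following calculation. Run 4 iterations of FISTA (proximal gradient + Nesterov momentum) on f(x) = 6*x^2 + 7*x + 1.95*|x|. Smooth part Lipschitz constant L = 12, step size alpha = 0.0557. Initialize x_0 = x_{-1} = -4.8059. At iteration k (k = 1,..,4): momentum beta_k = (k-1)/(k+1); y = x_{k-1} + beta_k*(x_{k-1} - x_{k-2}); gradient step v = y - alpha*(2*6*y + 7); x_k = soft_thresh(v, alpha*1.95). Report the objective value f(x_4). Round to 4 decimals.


FISTA on f(x) = 6*x^2 + 7*x + 1.95*|x|
L = 12, alpha = 0.0557
Iteration 1: beta = 0.0, y = -4.8059 + 0.0*(-4.8059 + 4.8059) = -4.8059
  grad(y) = -50.6708, v = y - alpha*grad = -1.9835
  prox(v) = soft_thresh(-1.9835, 0.1086) = -1.8749
Iteration 2: beta = 0.3333, y = -1.8749 + 0.3333*(-1.8749 + 4.8059) = -0.8979
  grad(y) = -3.7751, v = y - alpha*grad = -0.6877
  prox(v) = soft_thresh(-0.6877, 0.1086) = -0.579
Iteration 3: beta = 0.5, y = -0.579 + 0.5*(-0.579 + 1.8749) = 0.0689
  grad(y) = 7.8268, v = y - alpha*grad = -0.3671
  prox(v) = soft_thresh(-0.3671, 0.1086) = -0.2584
Iteration 4: beta = 0.6, y = -0.2584 + 0.6*(-0.2584 + 0.579) = -0.0661
  grad(y) = 6.2071, v = y - alpha*grad = -0.4118
  prox(v) = soft_thresh(-0.4118, 0.1086) = -0.3032
f(x_4) = 6*(-0.3032)^2 + 7*(-0.3032) + 1.95*|-0.3032| = -0.9796


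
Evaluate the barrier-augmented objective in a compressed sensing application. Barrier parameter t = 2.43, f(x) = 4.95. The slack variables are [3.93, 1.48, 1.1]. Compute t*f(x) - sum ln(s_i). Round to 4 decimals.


Step 1: Compute log-barrier.
ln values: [1.3686, 0.392, 0.0953]
phi = -(1.3686 + 0.392 + 0.0953) = -1.856
Step 2: Compute augmented objective.
t*f(x) = 2.43*4.95 = 12.0285
Total = 12.0285 - 1.856 = 10.1725


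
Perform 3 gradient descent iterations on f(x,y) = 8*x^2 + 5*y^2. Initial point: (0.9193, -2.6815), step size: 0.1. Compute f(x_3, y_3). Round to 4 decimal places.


Gradient descent on f(x,y) = 8*x^2 + 5*y^2.
Starting point: (0.9193, -2.6815), alpha = 0.1
Step 1: grad_x = 2*8*0.9193 = 14.7088, grad_y = 2*5*-2.6815 = -26.815
  x_1 = 0.9193 - 0.1*14.7088 = -0.5516
  y_1 = -2.6815 - 0.1*-26.815 = 0.0
Step 2: grad_x = 2*8*-0.5516 = -8.8253, grad_y = 2*5*0.0 = 0.0
  x_2 = -0.5516 - 0.1*-8.8253 = 0.3309
  y_2 = 0.0 - 0.1*0.0 = 0.0
Step 3: grad_x = 2*8*0.3309 = 5.2952, grad_y = 2*5*0.0 = 0.0
  x_3 = 0.3309 - 0.1*5.2952 = -0.1986
  y_3 = 0.0 - 0.1*0.0 = 0.0
f(-0.1986, 0.0) = 8*(-0.1986)^2 + 5*0.0^2 = 0.3154


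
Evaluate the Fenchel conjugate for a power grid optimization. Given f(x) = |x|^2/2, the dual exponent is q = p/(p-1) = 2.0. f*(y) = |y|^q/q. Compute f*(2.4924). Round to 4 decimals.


The conjugate exponent q satisfies 1/p + 1/q = 1.
p = 2, so q = 2/(2 - 1) = 2.0
|y|^q = 2.4924^2.0 = 6.2121
f*(2.4924) = 6.2121 / 2.0 = 3.106


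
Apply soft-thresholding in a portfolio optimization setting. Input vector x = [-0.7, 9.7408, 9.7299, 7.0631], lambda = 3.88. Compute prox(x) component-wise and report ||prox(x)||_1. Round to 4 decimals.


Soft-thresholding with lambda = 3.88:
prox(-0.7) = sign(-0.7)*max(|-0.7| - 3.88, 0) = 0.0
prox(9.7408) = sign(9.7408)*max(|9.7408| - 3.88, 0) = 5.8608
prox(9.7299) = sign(9.7299)*max(|9.7299| - 3.88, 0) = 5.8499
prox(7.0631) = sign(7.0631)*max(|7.0631| - 3.88, 0) = 3.1831
prox(x) = [0.0, 5.8608, 5.8499, 3.1831]
||prox(x)||_1 = 0.0 + 5.8608 + 5.8499 + 3.1831 = 14.8938


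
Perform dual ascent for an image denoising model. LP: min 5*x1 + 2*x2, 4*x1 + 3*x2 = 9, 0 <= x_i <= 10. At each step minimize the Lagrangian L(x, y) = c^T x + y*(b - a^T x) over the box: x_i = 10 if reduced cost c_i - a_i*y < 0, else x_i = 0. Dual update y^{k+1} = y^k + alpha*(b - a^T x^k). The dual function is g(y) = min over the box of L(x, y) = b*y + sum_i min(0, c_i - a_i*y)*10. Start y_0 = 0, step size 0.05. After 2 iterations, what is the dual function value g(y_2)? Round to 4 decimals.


Dual ascent for LP: min 5*x1 + 2*x2, 4*x1 + 3*x2 = 9, 0 <= x_i <= 10
Step 1: y^k = 0.0, reduced costs: (5.0, 2.0)
  x^k = (0.0, 0.0), subgradient = b - a^T x = 9.0
  y^{k+1} = 0.0 + 0.05*9.0 = 0.45
Step 2: y^k = 0.45, reduced costs: (3.2, 0.65)
  x^k = (0.0, 0.0), subgradient = b - a^T x = 9.0
  y^{k+1} = 0.45 + 0.05*9.0 = 0.9
Dual objective at y_2 = 0.9: reduced costs (1.4, -0.7), box minimizer x = (0.0, 10.0)
g(y_2) = b*y + (c1 - a1*y)*x1 + (c2 - a2*y)*x2 = 9*0.9 + 1.4*0.0 + (-0.7)*10.0 = 8.1 + 0.0 - 7.0 = 1.1


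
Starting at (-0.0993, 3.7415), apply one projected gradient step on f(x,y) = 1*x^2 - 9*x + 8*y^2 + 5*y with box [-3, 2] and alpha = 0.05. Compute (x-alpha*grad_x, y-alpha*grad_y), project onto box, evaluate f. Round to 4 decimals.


Step 1: Compute gradient at (-0.0993, 3.7415).
grad_x = 2*1*-0.0993 - 9 = -9.1986
grad_y = 2*8*3.7415 + 5 = 64.864
Step 2: Gradient step.
x_raw = -0.0993 - 0.05*-9.1986 = 0.3606
y_raw = 3.7415 - 0.05*64.864 = 0.4983
Step 3: Project onto [-3, 2].
x_proj = clip(0.3606) = 0.3606
y_proj = clip(0.4983) = 0.4983
Step 4: Evaluate f.
f(0.3606, 0.4983) = 1.3623


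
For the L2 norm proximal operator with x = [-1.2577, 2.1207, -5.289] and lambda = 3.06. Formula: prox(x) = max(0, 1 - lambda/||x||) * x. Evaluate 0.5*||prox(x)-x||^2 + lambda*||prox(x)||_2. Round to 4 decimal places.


Step 1: Compute ||x||.
||x|| = 5.8355
Step 2: Compute scaling factor.
scale = max(0, 1 - 3.06/5.8355) = 0.4756
Step 3: prox(x) = [-0.5982, 1.0086, -2.5156]
||prox(x)|| = 2.7755
Step 4: Proximal objective.
0.5*||prox-x||^2 = 4.6818
lambda*||prox|| = 8.493
Total = 13.1747


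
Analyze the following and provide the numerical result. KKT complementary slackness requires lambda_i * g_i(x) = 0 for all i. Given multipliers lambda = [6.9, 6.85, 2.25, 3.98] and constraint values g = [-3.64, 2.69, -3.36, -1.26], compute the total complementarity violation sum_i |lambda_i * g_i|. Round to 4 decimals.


KKT complementary slackness check:
lambda_1 * g_1 = 6.9 * -3.64 = -25.116
lambda_2 * g_2 = 6.85 * 2.69 = 18.4265
lambda_3 * g_3 = 2.25 * -3.36 = -7.56
lambda_4 * g_4 = 3.98 * -1.26 = -5.0148
Total violation = 25.116 + 18.4265 + 7.56 + 5.0148 = 56.1173


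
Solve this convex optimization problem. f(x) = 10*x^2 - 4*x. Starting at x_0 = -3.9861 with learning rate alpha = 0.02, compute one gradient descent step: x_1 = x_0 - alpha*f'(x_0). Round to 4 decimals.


We compute the gradient at x_0 and apply the update.
f'(x) = 20*x - 4
f'(-3.9861) = 20*-3.9861 - 4 = -83.722
x_1 = -3.9861 - 0.02*-83.722 = -2.3117


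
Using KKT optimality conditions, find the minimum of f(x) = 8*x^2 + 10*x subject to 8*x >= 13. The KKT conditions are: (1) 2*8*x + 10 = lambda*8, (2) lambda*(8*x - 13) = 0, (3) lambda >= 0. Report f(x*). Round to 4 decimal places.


Step 1: Try lambda = 0 (constraint inactive).
x_unc = -10/(2*8) = -0.625
Check: 8*-0.625 = -5.0 < 13 -- violated!
Step 2: Constraint must be active: 8*x = 13
x* = 13/8 = 1.625
lambda = (2*8*1.625 + 10)/8 = 4.5
Step 3: Compute optimal value.
f(x*) = 8*1.625^2 + 10*1.625 = 37.375


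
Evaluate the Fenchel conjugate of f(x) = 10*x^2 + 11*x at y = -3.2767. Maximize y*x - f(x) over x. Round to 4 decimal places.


f*(y) = sup_x {y*x - a*x^2 - b*x} = sup_x {(y-b)*x - a*x^2}
FOC: (y - b) - 2a*x = 0 => x* = (y - b)/(2a)
x* = (-3.2767 - 11)/(2*10) = -0.7138
f*(-3.2767) = (y-b)^2/(4a) = (-3.2767 - 11)^2/(4*10)
= 203.8242/40 = 5.0956


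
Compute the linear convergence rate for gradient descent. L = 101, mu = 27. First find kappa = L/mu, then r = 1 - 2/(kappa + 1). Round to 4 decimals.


Step 1: Compute the condition number.
kappa = L/mu = 101/27 = 3.7407
Step 2: Compute the convergence rate.
r = 1 - 2/(kappa + 1) = 1 - 2*mu/(L + mu) = (L - mu)/(L + mu) = 74/128 = 0.5781


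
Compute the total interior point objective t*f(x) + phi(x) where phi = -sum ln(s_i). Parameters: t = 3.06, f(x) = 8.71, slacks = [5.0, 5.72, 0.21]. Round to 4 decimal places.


Step 1: Compute log-barrier.
ln values: [1.6094, 1.744, -1.5606]
phi = -(1.6094 + 1.744 - 1.5606) = -1.7928
Step 2: Compute augmented objective.
t*f(x) = 3.06*8.71 = 26.6526
Total = 26.6526 - 1.7928 = 24.8598


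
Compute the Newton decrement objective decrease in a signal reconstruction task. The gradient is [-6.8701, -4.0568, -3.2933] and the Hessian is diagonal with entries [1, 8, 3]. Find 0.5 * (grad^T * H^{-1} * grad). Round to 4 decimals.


Step 1: H is diagonal, so H^(-1) * g = [-6.8701, -0.5071, -1.0978].
Step 2: g^T H^(-1) g = sum_i g_i^2 / H_ii
  = (-6.8701)^2/1 + (-4.0568)^2/8 + (-3.2933)^2/3
  = 47.1983 + 2.0572 + 3.6153 = 52.8708
Step 3: Objective decrease = 0.5 * g^T H^(-1) g = 26.4354


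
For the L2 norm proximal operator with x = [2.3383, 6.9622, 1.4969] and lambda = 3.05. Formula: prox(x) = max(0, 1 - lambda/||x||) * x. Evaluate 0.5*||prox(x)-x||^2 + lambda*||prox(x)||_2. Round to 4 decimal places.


Step 1: Compute ||x||.
||x|| = 7.4954
Step 2: Compute scaling factor.
scale = max(0, 1 - 3.05/7.4954) = 0.5931
Step 3: prox(x) = [1.3868, 4.1292, 0.8878]
||prox(x)|| = 4.4454
Step 4: Proximal objective.
0.5*||prox-x||^2 = 4.6513
lambda*||prox|| = 13.5585
Total = 18.2096


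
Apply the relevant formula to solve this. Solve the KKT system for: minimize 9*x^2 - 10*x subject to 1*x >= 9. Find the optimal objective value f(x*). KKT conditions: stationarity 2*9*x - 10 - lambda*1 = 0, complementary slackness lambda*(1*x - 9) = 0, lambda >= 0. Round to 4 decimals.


Step 1: Try lambda = 0 (constraint inactive).
x_unc = 10/(2*9) = 0.5556
Check: 1*0.5556 = 0.5556 < 9 -- violated!
Step 2: Constraint must be active: 1*x = 9
x* = 9/1 = 9.0
lambda = (2*9*9.0 - 10)/1 = 152.0
Step 3: Compute optimal value.
f(x*) = 9*9.0^2 - 10*9.0 = 639.0


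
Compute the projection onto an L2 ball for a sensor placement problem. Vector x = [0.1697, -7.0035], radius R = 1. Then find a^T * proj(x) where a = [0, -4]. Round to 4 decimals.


Step 1: Compute ||x|| (intermediates to 6 decimals).
||x|| = sqrt(0.1697^2 + (-7.0035)^2) = 7.005556
Step 2: Project.
Since ||x|| > R, scale = R/||x|| = 1/7.005556 = 0.142744, proj(x) = scale * x
proj(x) = [0.024224, -0.999708]
Step 3: Dot product.
a^T * proj(x) = 0*0.024224 - 4*(-0.999708) = 3.9988


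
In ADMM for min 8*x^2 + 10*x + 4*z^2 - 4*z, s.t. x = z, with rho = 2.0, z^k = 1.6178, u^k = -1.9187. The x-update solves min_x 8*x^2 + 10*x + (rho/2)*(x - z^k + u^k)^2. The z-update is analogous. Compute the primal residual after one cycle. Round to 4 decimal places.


ADMM iteration with rho = 2.0, z^k = 1.6178, u^k = -1.9187
Step 1: x-update.
Minimize 8*x^2 + 10*x + (2.0/2)*(x - 1.6178 - 1.9187)^2
FOC: (2*8 + 2.0)*x = -10 + 2.0*(1.6178 + 1.9187)
x^{k+1} = -0.1626
Step 2: z-update.
Minimize 4*z^2 - 4*z + (2.0/2)*(-0.1626 - z - 1.9187)^2
FOC: (2*4 + 2.0)*z = 4 + 2.0*(-0.1626 - 1.9187)
z^{k+1} = -0.0163
Step 3: u-update.
u^{k+1} = -1.9187 - 0.1626 + 0.0163 = -2.065
Step 4: Primal residual = |-0.1626 + 0.0163| = 0.1463


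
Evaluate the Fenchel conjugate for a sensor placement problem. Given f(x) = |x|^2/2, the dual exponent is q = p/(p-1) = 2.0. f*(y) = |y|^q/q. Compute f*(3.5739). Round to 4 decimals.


The conjugate exponent q satisfies 1/p + 1/q = 1.
p = 2, so q = 2/(2 - 1) = 2.0
|y|^q = 3.5739^2.0 = 12.7728
f*(3.5739) = 12.7728 / 2.0 = 6.3864


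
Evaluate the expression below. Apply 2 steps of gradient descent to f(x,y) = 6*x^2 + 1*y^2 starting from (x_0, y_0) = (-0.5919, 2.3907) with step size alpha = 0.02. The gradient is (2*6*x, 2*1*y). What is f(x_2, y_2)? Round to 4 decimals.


Gradient descent on f(x,y) = 6*x^2 + 1*y^2.
Starting point: (-0.5919, 2.3907), alpha = 0.02
Step 1: grad_x = 2*6*-0.5919 = -7.1028, grad_y = 2*1*2.3907 = 4.7814
  x_1 = -0.5919 - 0.02*-7.1028 = -0.4498
  y_1 = 2.3907 - 0.02*4.7814 = 2.2951
Step 2: grad_x = 2*6*-0.4498 = -5.3981, grad_y = 2*1*2.2951 = 4.5901
  x_2 = -0.4498 - 0.02*-5.3981 = -0.3419
  y_2 = 2.2951 - 0.02*4.5901 = 2.2033
f(-0.3419, 2.2033) = 6*(-0.3419)^2 + 1*2.2033^2 = 5.5557


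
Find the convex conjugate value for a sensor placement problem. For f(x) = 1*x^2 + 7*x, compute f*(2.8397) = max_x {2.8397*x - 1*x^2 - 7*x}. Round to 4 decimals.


f*(y) = sup_x {y*x - a*x^2 - b*x} = sup_x {(y-b)*x - a*x^2}
FOC: (y - b) - 2a*x = 0 => x* = (y - b)/(2a)
x* = (2.8397 - 7)/(2*1) = -2.0802
f*(2.8397) = (y-b)^2/(4a) = (2.8397 - 7)^2/(4*1)
= 17.3081/4 = 4.327


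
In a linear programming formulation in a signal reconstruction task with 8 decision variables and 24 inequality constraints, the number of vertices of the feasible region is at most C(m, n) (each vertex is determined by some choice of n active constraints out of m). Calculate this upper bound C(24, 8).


Each vertex corresponds to some choice of n active constraints out of m, so the number of vertices is at most C(m, n) = m! / (n!(m-n)!).
m = 24, n = 8
Numerator: 24 * 23 * 22 * 21 * 20 * 19 * 18 * 17
Denominator: 8! = 40320
C(24, 8) = 735471


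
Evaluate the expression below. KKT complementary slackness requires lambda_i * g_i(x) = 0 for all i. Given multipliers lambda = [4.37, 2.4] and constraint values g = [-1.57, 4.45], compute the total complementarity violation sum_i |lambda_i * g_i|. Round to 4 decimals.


KKT complementary slackness check:
lambda_1 * g_1 = 4.37 * -1.57 = -6.8609
lambda_2 * g_2 = 2.4 * 4.45 = 10.68
Total violation = 6.8609 + 10.68 = 17.5409


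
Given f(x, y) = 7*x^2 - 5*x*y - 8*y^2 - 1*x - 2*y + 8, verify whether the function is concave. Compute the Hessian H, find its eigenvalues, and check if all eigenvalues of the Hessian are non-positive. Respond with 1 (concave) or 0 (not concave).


The Hessian of f(x,y) = 7*x^2 - 5*x*y - 8*y^2 - 1*x - 2*y + 8 is:
H = [[14, -5], [-5, -16]]
Trace = 14 - 16 = -2
Determinant = 14*-16 - (-5)^2 = -249
Discriminant = (-2)^2 - 4*-249 = 1000.0
Eigenvalues: lambda_1 = -16.8114, lambda_2 = 14.8114
The function is not concave.

0


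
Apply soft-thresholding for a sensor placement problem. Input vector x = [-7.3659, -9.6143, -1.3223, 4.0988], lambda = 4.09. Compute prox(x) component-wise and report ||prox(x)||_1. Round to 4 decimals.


Soft-thresholding with lambda = 4.09:
prox(-7.3659) = sign(-7.3659)*max(|-7.3659| - 4.09, 0) = -3.2759
prox(-9.6143) = sign(-9.6143)*max(|-9.6143| - 4.09, 0) = -5.5243
prox(-1.3223) = sign(-1.3223)*max(|-1.3223| - 4.09, 0) = 0.0
prox(4.0988) = sign(4.0988)*max(|4.0988| - 4.09, 0) = 0.0088
prox(x) = [-3.2759, -5.5243, 0.0, 0.0088]
||prox(x)||_1 = 3.2759 + 5.5243 + 0.0 + 0.0088 = 8.809


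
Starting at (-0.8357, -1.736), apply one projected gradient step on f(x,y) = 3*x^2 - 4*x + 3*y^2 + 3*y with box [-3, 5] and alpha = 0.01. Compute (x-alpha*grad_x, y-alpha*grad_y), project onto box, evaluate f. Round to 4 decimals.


Step 1: Compute gradient at (-0.8357, -1.736).
grad_x = 2*3*-0.8357 - 4 = -9.0142
grad_y = 2*3*-1.736 + 3 = -7.416
Step 2: Gradient step.
x_raw = -0.8357 - 0.01*-9.0142 = -0.7456
y_raw = -1.736 - 0.01*-7.416 = -1.6618
Step 3: Project onto [-3, 5].
x_proj = clip(-0.7456) = -0.7456
y_proj = clip(-1.6618) = -1.6618
Step 4: Evaluate f.
f(-0.7456, -1.6618) = 7.9494


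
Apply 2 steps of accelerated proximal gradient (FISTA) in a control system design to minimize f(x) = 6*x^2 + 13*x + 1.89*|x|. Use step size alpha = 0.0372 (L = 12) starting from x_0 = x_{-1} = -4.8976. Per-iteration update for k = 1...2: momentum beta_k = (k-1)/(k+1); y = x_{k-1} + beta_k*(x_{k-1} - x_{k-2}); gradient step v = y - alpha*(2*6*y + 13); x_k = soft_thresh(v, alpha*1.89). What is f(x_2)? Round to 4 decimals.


FISTA on f(x) = 6*x^2 + 13*x + 1.89*|x|
L = 12, alpha = 0.0372
Iteration 1: beta = 0.0, y = -4.8976 + 0.0*(-4.8976 + 4.8976) = -4.8976
  grad(y) = -45.7712, v = y - alpha*grad = -3.1949
  prox(v) = soft_thresh(-3.1949, 0.0703) = -3.1246
Iteration 2: beta = 0.3333, y = -3.1246 + 0.3333*(-3.1246 + 4.8976) = -2.5336
  grad(y) = -17.4033, v = y - alpha*grad = -1.8862
  prox(v) = soft_thresh(-1.8862, 0.0703) = -1.8159
f(x_2) = 6*(-1.8159)^2 + 13*(-1.8159) + 1.89*|-1.8159| = -0.3897


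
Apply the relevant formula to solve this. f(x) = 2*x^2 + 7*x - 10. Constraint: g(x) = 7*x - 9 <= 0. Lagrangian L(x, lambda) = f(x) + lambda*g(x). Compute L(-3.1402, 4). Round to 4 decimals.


Step 1: Evaluate f(x).
f(-3.1402) = 2*(-3.1402)^2 + 7*(-3.1402) - 10 = -12.2597
Step 2: Evaluate g(x).
g(-3.1402) = 7*-3.1402 - 9 = -30.9814
Step 3: Compute Lagrangian.
L = -12.2597 + 4*-30.9814 = -136.1853


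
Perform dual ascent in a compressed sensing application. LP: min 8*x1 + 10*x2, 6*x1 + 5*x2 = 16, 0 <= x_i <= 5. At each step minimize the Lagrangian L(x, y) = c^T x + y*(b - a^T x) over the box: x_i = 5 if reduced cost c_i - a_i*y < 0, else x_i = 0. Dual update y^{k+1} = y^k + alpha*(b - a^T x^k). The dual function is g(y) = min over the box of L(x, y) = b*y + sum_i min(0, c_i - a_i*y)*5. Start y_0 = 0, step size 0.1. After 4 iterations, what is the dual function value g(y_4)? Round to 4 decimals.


Dual ascent for LP: min 8*x1 + 10*x2, 6*x1 + 5*x2 = 16, 0 <= x_i <= 5
Step 1: y^k = 0.0, reduced costs: (8.0, 10.0)
  x^k = (0.0, 0.0), subgradient = b - a^T x = 16.0
  y^{k+1} = 0.0 + 0.1*16.0 = 1.6
Step 2: y^k = 1.6, reduced costs: (-1.6, 2.0)
  x^k = (5.0, 0.0), subgradient = b - a^T x = -14.0
  y^{k+1} = 1.6 + 0.1*-14.0 = 0.2
Step 3: y^k = 0.2, reduced costs: (6.8, 9.0)
  x^k = (0.0, 0.0), subgradient = b - a^T x = 16.0
  y^{k+1} = 0.2 + 0.1*16.0 = 1.8
Step 4: y^k = 1.8, reduced costs: (-2.8, 1.0)
  x^k = (5.0, 0.0), subgradient = b - a^T x = -14.0
  y^{k+1} = 1.8 + 0.1*-14.0 = 0.4
Dual objective at y_4 = 0.4: reduced costs (5.6, 8.0), box minimizer x = (0.0, 0.0)
g(y_4) = b*y + (c1 - a1*y)*x1 + (c2 - a2*y)*x2 = 16*0.4 + 5.6*0.0 + 8.0*0.0 = 6.4 + 0.0 + 0.0 = 6.4


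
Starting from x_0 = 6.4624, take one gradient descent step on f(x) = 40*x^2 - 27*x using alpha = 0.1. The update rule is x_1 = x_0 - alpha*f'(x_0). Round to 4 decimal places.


We compute the gradient at x_0 and apply the update.
f'(x) = 80*x - 27
f'(6.4624) = 80*6.4624 - 27 = 489.992
x_1 = 6.4624 - 0.1*489.992 = -42.5368


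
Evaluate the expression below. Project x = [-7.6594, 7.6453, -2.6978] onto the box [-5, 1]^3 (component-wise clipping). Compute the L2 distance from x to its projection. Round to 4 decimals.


Project each component onto [-5, 1].
clip(-7.6594) = -5.0, clip(7.6453) = 1.0, clip(-2.6978) = -2.6978
Projection = [-5.0, 1.0, -2.6978]
Squared diffs: [7.0724, 44.16, 0.0]
Distance = sqrt(51.2324) = 7.1577


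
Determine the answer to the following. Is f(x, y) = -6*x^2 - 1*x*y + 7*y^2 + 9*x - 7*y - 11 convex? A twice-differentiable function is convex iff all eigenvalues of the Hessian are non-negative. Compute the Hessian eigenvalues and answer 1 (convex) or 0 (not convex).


The Hessian of f(x,y) = -6*x^2 - 1*x*y + 7*y^2 + 9*x - 7*y - 11 is:
H = [[-12, -1], [-1, 14]]
Trace = -12 + 14 = 2
Determinant = -12*14 - (-1)^2 = -169
Discriminant = (2)^2 - 4*-169 = 680.0
Eigenvalues: lambda_1 = -12.0384, lambda_2 = 14.0384
The function is not convex.

0


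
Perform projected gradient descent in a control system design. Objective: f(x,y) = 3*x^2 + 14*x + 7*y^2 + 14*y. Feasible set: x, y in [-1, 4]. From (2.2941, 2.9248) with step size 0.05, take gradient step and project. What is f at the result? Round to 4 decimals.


Step 1: Compute gradient at (2.2941, 2.9248).
grad_x = 2*3*2.2941 + 14 = 27.7646
grad_y = 2*7*2.9248 + 14 = 54.9472
Step 2: Gradient step.
x_raw = 2.2941 - 0.05*27.7646 = 0.9059
y_raw = 2.9248 - 0.05*54.9472 = 0.1774
Step 3: Project onto [-1, 4].
x_proj = clip(0.9059) = 0.9059
y_proj = clip(0.1774) = 0.1774
Step 4: Evaluate f.
f(0.9059, 0.1774) = 17.8485


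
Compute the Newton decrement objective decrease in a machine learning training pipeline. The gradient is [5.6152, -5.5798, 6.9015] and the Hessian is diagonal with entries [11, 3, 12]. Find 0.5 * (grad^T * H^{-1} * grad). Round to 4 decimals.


Step 1: H is diagonal, so H^(-1) * g = [0.5105, -1.8599, 0.5751].
Step 2: g^T H^(-1) g = sum_i g_i^2 / H_ii
  = (5.6152)^2/11 + (-5.5798)^2/3 + (6.9015)^2/12
  = 2.8664 + 10.3781 + 3.9692 = 17.2137
Step 3: Objective decrease = 0.5 * g^T H^(-1) g = 8.6068


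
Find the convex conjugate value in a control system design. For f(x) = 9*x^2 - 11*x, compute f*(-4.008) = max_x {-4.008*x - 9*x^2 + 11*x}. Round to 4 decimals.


f*(y) = sup_x {y*x - a*x^2 - b*x} = sup_x {(y-b)*x - a*x^2}
FOC: (y - b) - 2a*x = 0 => x* = (y - b)/(2a)
x* = (-4.008 + 11)/(2*9) = 0.3884
f*(-4.008) = (y-b)^2/(4a) = (-4.008 + 11)^2/(4*9)
= 48.8881/36 = 1.358


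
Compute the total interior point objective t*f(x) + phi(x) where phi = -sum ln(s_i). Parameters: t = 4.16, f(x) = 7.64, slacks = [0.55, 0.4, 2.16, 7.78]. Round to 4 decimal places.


Step 1: Compute log-barrier.
ln values: [-0.5978, -0.9163, 0.7701, 2.0516]
phi = -(-0.5978 - 0.9163 + 0.7701 + 2.0516) = -1.3075
Step 2: Compute augmented objective.
t*f(x) = 4.16*7.64 = 31.7824
Total = 31.7824 - 1.3075 = 30.4749


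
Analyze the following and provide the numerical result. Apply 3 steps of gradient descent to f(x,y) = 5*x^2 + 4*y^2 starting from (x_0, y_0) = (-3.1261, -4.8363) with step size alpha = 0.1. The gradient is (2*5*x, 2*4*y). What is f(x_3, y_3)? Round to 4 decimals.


Gradient descent on f(x,y) = 5*x^2 + 4*y^2.
Starting point: (-3.1261, -4.8363), alpha = 0.1
Step 1: grad_x = 2*5*-3.1261 = -31.261, grad_y = 2*4*-4.8363 = -38.6904
  x_1 = -3.1261 - 0.1*-31.261 = 0.0
  y_1 = -4.8363 - 0.1*-38.6904 = -0.9673
Step 2: grad_x = 2*5*0.0 = 0.0, grad_y = 2*4*-0.9673 = -7.7381
  x_2 = 0.0 - 0.1*0.0 = 0.0
  y_2 = -0.9673 - 0.1*-7.7381 = -0.1935
Step 3: grad_x = 2*5*0.0 = 0.0, grad_y = 2*4*-0.1935 = -1.5476
  x_3 = 0.0 - 0.1*0.0 = 0.0
  y_3 = -0.1935 - 0.1*-1.5476 = -0.0387
f(0.0, -0.0387) = 5*0.0^2 + 4*(-0.0387)^2 = 0.006


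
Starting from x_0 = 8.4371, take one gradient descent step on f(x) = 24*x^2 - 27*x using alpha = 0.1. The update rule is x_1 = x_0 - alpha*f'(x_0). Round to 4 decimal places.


We compute the gradient at x_0 and apply the update.
f'(x) = 48*x - 27
f'(8.4371) = 48*8.4371 - 27 = 377.9808
x_1 = 8.4371 - 0.1*377.9808 = -29.361


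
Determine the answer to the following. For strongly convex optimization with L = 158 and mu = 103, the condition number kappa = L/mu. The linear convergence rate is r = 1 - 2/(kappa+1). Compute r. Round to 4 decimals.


Step 1: Compute the condition number.
kappa = L/mu = 158/103 = 1.534
Step 2: Compute the convergence rate.
r = 1 - 2/(kappa + 1) = 1 - 2*mu/(L + mu) = (L - mu)/(L + mu) = 55/261 = 0.2107


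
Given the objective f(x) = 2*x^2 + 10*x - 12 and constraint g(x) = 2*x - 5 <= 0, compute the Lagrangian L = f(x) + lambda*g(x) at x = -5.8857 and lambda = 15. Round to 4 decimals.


Step 1: Evaluate f(x).
f(-5.8857) = 2*(-5.8857)^2 + 10*(-5.8857) - 12 = -1.5741
Step 2: Evaluate g(x).
g(-5.8857) = 2*-5.8857 - 5 = -16.7714
Step 3: Compute Lagrangian.
L = -1.5741 + 15*-16.7714 = -253.1451


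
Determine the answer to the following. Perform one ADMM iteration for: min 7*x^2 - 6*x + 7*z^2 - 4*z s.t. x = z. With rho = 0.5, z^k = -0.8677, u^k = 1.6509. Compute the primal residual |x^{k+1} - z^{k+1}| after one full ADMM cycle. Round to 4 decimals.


ADMM iteration with rho = 0.5, z^k = -0.8677, u^k = 1.6509
Step 1: x-update.
Minimize 7*x^2 - 6*x + (0.5/2)*(x + 0.8677 + 1.6509)^2
FOC: (2*7 + 0.5)*x = 6 + 0.5*(-0.8677 - 1.6509)
x^{k+1} = 0.3269
Step 2: z-update.
Minimize 7*z^2 - 4*z + (0.5/2)*(0.3269 - z + 1.6509)^2
FOC: (2*7 + 0.5)*z = 4 + 0.5*(0.3269 + 1.6509)
z^{k+1} = 0.3441
Step 3: u-update.
u^{k+1} = 1.6509 + 0.3269 - 0.3441 = 1.6338
Step 4: Primal residual = |0.3269 - 0.3441| = 0.0171


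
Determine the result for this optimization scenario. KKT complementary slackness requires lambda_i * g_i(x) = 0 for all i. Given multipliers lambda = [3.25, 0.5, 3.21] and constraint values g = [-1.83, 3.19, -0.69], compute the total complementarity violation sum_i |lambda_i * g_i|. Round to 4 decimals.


KKT complementary slackness check:
lambda_1 * g_1 = 3.25 * -1.83 = -5.9475
lambda_2 * g_2 = 0.5 * 3.19 = 1.595
lambda_3 * g_3 = 3.21 * -0.69 = -2.2149
Total violation = 5.9475 + 1.595 + 2.2149 = 9.7574


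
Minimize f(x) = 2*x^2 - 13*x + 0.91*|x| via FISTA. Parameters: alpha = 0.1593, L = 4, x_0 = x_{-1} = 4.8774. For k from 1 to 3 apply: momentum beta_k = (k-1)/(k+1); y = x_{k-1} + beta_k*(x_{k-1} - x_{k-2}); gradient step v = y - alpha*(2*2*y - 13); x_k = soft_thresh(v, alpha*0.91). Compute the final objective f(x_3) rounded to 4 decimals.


FISTA on f(x) = 2*x^2 - 13*x + 0.91*|x|
L = 4, alpha = 0.1593
Iteration 1: beta = 0.0, y = 4.8774 + 0.0*(4.8774 - 4.8774) = 4.8774
  grad(y) = 6.5096, v = y - alpha*grad = 3.8404
  prox(v) = soft_thresh(3.8404, 0.145) = 3.6955
Iteration 2: beta = 0.3333, y = 3.6955 + 0.3333*(3.6955 - 4.8774) = 3.3015
  grad(y) = 0.2059, v = y - alpha*grad = 3.2687
  prox(v) = soft_thresh(3.2687, 0.145) = 3.1237
Iteration 3: beta = 0.5, y = 3.1237 + 0.5*(3.1237 - 3.6955) = 2.8378
  grad(y) = -1.6486, v = y - alpha*grad = 3.1005
  prox(v) = soft_thresh(3.1005, 0.145) = 2.9555
f(x_3) = 2*2.9555^2 - 13*2.9555 + 0.91*|2.9555| = -18.262


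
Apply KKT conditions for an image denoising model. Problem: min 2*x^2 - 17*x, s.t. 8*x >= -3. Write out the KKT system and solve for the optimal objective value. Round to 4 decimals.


Step 1: Try lambda = 0 (constraint inactive).
Stationarity: 2*2*x - 17 = 0
x* = 17/(2*2) = 4.25
Check constraint: 8*4.25 = 34.0 >= -3 -- satisfied.
Step 2: Compute optimal value.
f(x*) = 2*4.25^2 - 17*4.25 = -36.125


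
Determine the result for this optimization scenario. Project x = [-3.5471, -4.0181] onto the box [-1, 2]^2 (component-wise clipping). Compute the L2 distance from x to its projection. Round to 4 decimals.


Project each component onto [-1, 2].
clip(-3.5471) = -1.0, clip(-4.0181) = -1.0
Projection = [-1.0, -1.0]
Squared diffs: [6.4877, 9.1089]
Distance = sqrt(15.5966) = 3.9493


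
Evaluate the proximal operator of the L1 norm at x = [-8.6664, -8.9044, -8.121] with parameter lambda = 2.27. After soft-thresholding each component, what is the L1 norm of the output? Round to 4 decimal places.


Soft-thresholding with lambda = 2.27:
prox(-8.6664) = sign(-8.6664)*max(|-8.6664| - 2.27, 0) = -6.3964
prox(-8.9044) = sign(-8.9044)*max(|-8.9044| - 2.27, 0) = -6.6344
prox(-8.121) = sign(-8.121)*max(|-8.121| - 2.27, 0) = -5.851
prox(x) = [-6.3964, -6.6344, -5.851]
||prox(x)||_1 = 6.3964 + 6.6344 + 5.851 = 18.8818


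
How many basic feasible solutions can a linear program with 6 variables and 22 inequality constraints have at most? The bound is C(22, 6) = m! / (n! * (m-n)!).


Each vertex corresponds to some choice of n active constraints out of m, so the number of vertices is at most C(m, n) = m! / (n!(m-n)!).
m = 22, n = 6
Numerator: 22 * 21 * 20 * 19 * 18 * 17
Denominator: 6! = 720
C(22, 6) = 74613


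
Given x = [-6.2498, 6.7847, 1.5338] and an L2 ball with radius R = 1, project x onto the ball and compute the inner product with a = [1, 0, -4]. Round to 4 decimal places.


Step 1: Compute ||x|| (intermediates to 6 decimals).
||x|| = sqrt((-6.2498)^2 + 6.7847^2 + 1.5338^2) = 9.351187
Step 2: Project.
Since ||x|| > R, scale = R/||x|| = 1/9.351187 = 0.106938, proj(x) = scale * x
proj(x) = [-0.668341, 0.725542, 0.164022]
Step 3: Dot product.
a^T * proj(x) = 1*(-0.668341) + 0*0.725542 - 4*0.164022 = -1.3244


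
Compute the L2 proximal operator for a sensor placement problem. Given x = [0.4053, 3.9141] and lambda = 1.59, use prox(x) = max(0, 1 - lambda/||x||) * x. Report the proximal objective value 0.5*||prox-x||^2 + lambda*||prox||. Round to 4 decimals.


Step 1: Compute ||x||.
||x|| = 3.935
Step 2: Compute scaling factor.
scale = max(0, 1 - 1.59/3.935) = 0.5959
Step 3: prox(x) = [0.2415, 2.3326]
||prox(x)|| = 2.345
Step 4: Proximal objective.
0.5*||prox-x||^2 = 1.2641
lambda*||prox|| = 3.7286
Total = 4.9926


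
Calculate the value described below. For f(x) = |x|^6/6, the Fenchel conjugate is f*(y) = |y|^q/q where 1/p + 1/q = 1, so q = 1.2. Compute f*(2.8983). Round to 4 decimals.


The conjugate exponent q satisfies 1/p + 1/q = 1.
p = 6, so q = 6/(6 - 1) = 1.2
|y|^q = 2.8983^1.2 = 3.5857
f*(2.8983) = 3.5857 / 1.2 = 2.9881


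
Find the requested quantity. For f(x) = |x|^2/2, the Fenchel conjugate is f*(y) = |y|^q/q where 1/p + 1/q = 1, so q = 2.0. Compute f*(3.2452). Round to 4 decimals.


The conjugate exponent q satisfies 1/p + 1/q = 1.
p = 2, so q = 2/(2 - 1) = 2.0
|y|^q = 3.2452^2.0 = 10.5313
f*(3.2452) = 10.5313 / 2.0 = 5.2657


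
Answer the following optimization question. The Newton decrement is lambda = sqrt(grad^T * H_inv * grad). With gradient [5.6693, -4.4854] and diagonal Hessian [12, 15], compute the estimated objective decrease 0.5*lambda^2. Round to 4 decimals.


Step 1: H is diagonal, so H^(-1) * g = [0.4724, -0.299].
Step 2: g^T H^(-1) g = sum_i g_i^2 / H_ii
  = (5.6693)^2/12 + (-4.4854)^2/15
  = 2.6784 + 1.3413 = 4.0197
Step 3: Objective decrease = 0.5 * g^T H^(-1) g = 2.0098


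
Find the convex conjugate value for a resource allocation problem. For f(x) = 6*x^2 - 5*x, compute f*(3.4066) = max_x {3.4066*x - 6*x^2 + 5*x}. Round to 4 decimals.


f*(y) = sup_x {y*x - a*x^2 - b*x} = sup_x {(y-b)*x - a*x^2}
FOC: (y - b) - 2a*x = 0 => x* = (y - b)/(2a)
x* = (3.4066 + 5)/(2*6) = 0.7006
f*(3.4066) = (y-b)^2/(4a) = (3.4066 + 5)^2/(4*6)
= 70.6709/24 = 2.9446


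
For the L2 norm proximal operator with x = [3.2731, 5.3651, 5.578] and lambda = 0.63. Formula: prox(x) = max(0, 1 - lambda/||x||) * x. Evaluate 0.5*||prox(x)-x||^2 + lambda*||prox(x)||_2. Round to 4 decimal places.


Step 1: Compute ||x||.
||x|| = 8.4031
Step 2: Compute scaling factor.
scale = max(0, 1 - 0.63/8.4031) = 0.925
Step 3: prox(x) = [3.0277, 4.9629, 5.1598]
||prox(x)|| = 7.7731
Step 4: Proximal objective.
0.5*||prox-x||^2 = 0.1985
lambda*||prox|| = 4.8971
Total = 5.0955


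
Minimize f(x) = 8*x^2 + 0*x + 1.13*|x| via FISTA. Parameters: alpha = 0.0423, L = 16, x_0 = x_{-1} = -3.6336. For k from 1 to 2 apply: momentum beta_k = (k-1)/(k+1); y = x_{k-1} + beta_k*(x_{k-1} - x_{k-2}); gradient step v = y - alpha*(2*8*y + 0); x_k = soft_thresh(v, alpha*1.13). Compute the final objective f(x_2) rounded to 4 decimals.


FISTA on f(x) = 8*x^2 + 0*x + 1.13*|x|
L = 16, alpha = 0.0423
Iteration 1: beta = 0.0, y = -3.6336 + 0.0*(-3.6336 + 3.6336) = -3.6336
  grad(y) = -58.1376, v = y - alpha*grad = -1.1744
  prox(v) = soft_thresh(-1.1744, 0.0478) = -1.1266
Iteration 2: beta = 0.3333, y = -1.1266 + 0.3333*(-1.1266 + 3.6336) = -0.2909
  grad(y) = -4.6545, v = y - alpha*grad = -0.094
  prox(v) = soft_thresh(-0.094, 0.0478) = -0.0462
f(x_2) = 8*(-0.0462)^2 + 0*(-0.0462) + 1.13*|-0.0462| = 0.0693


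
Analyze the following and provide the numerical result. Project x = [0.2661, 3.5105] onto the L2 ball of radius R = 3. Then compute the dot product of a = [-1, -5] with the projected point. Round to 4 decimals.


Step 1: Compute ||x|| (intermediates to 6 decimals).
||x|| = sqrt(0.2661^2 + 3.5105^2) = 3.520571
Step 2: Project.
Since ||x|| > R, scale = R/||x|| = 3/3.520571 = 0.852134, proj(x) = scale * x
proj(x) = [0.226753, 2.991416]
Step 3: Dot product.
a^T * proj(x) = -1*0.226753 - 5*2.991416 = -15.1838


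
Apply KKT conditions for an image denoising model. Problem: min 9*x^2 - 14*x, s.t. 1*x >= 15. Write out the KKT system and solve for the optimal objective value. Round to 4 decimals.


Step 1: Try lambda = 0 (constraint inactive).
x_unc = 14/(2*9) = 0.7778
Check: 1*0.7778 = 0.7778 < 15 -- violated!
Step 2: Constraint must be active: 1*x = 15
x* = 15/1 = 15.0
lambda = (2*9*15.0 - 14)/1 = 256.0
Step 3: Compute optimal value.
f(x*) = 9*15.0^2 - 14*15.0 = 1815.0


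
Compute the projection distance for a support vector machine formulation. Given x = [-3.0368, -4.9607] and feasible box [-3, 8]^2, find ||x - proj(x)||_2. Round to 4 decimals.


Project each component onto [-3, 8].
clip(-3.0368) = -3.0, clip(-4.9607) = -3.0
Projection = [-3.0, -3.0]
Squared diffs: [0.0014, 3.8443]
Distance = sqrt(3.8457) = 1.961


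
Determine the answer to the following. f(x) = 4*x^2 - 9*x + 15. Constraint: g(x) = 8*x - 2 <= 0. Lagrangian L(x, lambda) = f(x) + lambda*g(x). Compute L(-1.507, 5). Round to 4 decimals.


Step 1: Evaluate f(x).
f(-1.507) = 4*(-1.507)^2 - 9*(-1.507) + 15 = 37.6472
Step 2: Evaluate g(x).
g(-1.507) = 8*-1.507 - 2 = -14.056
Step 3: Compute Lagrangian.
L = 37.6472 + 5*-14.056 = -32.6328


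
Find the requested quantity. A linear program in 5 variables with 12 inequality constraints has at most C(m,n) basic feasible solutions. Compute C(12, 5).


Each vertex corresponds to some choice of n active constraints out of m, so the number of vertices is at most C(m, n) = m! / (n!(m-n)!).
m = 12, n = 5
Numerator: 12 * 11 * 10 * 9 * 8
Denominator: 5! = 120
C(12, 5) = 792


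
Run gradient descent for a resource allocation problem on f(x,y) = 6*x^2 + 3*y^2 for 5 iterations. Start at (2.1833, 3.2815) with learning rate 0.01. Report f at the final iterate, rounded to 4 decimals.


Gradient descent on f(x,y) = 6*x^2 + 3*y^2.
Starting point: (2.1833, 3.2815), alpha = 0.01
Step 1: grad_x = 2*6*2.1833 = 26.1996, grad_y = 2*3*3.2815 = 19.689
  x_1 = 2.1833 - 0.01*26.1996 = 1.9213
  y_1 = 3.2815 - 0.01*19.689 = 3.0846
Step 2: grad_x = 2*6*1.9213 = 23.0556, grad_y = 2*3*3.0846 = 18.5077
  x_2 = 1.9213 - 0.01*23.0556 = 1.6907
  y_2 = 3.0846 - 0.01*18.5077 = 2.8995
Step 3: grad_x = 2*6*1.6907 = 20.289, grad_y = 2*3*2.8995 = 17.3972
  x_3 = 1.6907 - 0.01*20.289 = 1.4879
  y_3 = 2.8995 - 0.01*17.3972 = 2.7256
Step 4: grad_x = 2*6*1.4879 = 17.8543, grad_y = 2*3*2.7256 = 16.3534
  x_4 = 1.4879 - 0.01*17.8543 = 1.3093
  y_4 = 2.7256 - 0.01*16.3534 = 2.562
Step 5: grad_x = 2*6*1.3093 = 15.7118, grad_y = 2*3*2.562 = 15.3722
  x_5 = 1.3093 - 0.01*15.7118 = 1.1522
  y_5 = 2.562 - 0.01*15.3722 = 2.4083
f(1.1522, 2.4083) = 6*1.1522^2 + 3*2.4083^2 = 25.3652


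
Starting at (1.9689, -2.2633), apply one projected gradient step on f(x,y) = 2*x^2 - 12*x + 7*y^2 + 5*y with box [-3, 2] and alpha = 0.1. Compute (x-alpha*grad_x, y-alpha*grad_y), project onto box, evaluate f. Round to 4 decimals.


Step 1: Compute gradient at (1.9689, -2.2633).
grad_x = 2*2*1.9689 - 12 = -4.1244
grad_y = 2*7*-2.2633 + 5 = -26.6862
Step 2: Gradient step.
x_raw = 1.9689 - 0.1*-4.1244 = 2.3813
y_raw = -2.2633 - 0.1*-26.6862 = 0.4053
Step 3: Project onto [-3, 2].
x_proj = clip(2.3813) = 2.0
y_proj = clip(0.4053) = 0.4053
Step 4: Evaluate f.
f(2.0, 0.4053) = -12.8234


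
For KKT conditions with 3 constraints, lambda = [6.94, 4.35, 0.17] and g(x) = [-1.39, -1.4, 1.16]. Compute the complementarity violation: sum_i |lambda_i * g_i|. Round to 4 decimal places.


KKT complementary slackness check:
lambda_1 * g_1 = 6.94 * -1.39 = -9.6466
lambda_2 * g_2 = 4.35 * -1.4 = -6.09
lambda_3 * g_3 = 0.17 * 1.16 = 0.1972
Total violation = 9.6466 + 6.09 + 0.1972 = 15.9338


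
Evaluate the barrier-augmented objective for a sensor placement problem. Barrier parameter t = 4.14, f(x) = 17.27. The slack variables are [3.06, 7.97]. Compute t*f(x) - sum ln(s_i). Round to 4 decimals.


Step 1: Compute log-barrier.
ln values: [1.1184, 2.0757]
phi = -(1.1184 + 2.0757) = -3.1941
Step 2: Compute augmented objective.
t*f(x) = 4.14*17.27 = 71.4978
Total = 71.4978 - 3.1941 = 68.3037


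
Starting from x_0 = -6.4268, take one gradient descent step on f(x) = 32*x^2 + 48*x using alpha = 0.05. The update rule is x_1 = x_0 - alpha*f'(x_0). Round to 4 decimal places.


We compute the gradient at x_0 and apply the update.
f'(x) = 64*x + 48
f'(-6.4268) = 64*-6.4268 + 48 = -363.3152
x_1 = -6.4268 - 0.05*-363.3152 = 11.739


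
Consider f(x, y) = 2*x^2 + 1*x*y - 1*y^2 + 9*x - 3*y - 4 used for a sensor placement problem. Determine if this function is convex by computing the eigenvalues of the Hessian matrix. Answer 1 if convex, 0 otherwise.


The Hessian of f(x,y) = 2*x^2 + 1*x*y - 1*y^2 + 9*x - 3*y - 4 is:
H = [[4, 1], [1, -2]]
Trace = 4 - 2 = 2
Determinant = 4*-2 - (1)^2 = -9
Discriminant = (2)^2 - 4*-9 = 40.0
Eigenvalues: lambda_1 = -2.1623, lambda_2 = 4.1623
The function is not convex.

0


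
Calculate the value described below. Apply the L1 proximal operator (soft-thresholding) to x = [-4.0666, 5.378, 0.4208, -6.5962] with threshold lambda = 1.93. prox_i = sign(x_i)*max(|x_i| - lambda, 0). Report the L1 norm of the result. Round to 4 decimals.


Soft-thresholding with lambda = 1.93:
prox(-4.0666) = sign(-4.0666)*max(|-4.0666| - 1.93, 0) = -2.1366
prox(5.378) = sign(5.378)*max(|5.378| - 1.93, 0) = 3.448
prox(0.4208) = sign(0.4208)*max(|0.4208| - 1.93, 0) = 0.0
prox(-6.5962) = sign(-6.5962)*max(|-6.5962| - 1.93, 0) = -4.6662
prox(x) = [-2.1366, 3.448, 0.0, -4.6662]
||prox(x)||_1 = 2.1366 + 3.448 + 0.0 + 4.6662 = 10.2508


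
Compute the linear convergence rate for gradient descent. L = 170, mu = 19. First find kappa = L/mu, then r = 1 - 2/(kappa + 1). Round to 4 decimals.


Step 1: Compute the condition number.
kappa = L/mu = 170/19 = 8.9474
Step 2: Compute the convergence rate.
r = 1 - 2/(kappa + 1) = 1 - 2*mu/(L + mu) = (L - mu)/(L + mu) = 151/189 = 0.7989
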